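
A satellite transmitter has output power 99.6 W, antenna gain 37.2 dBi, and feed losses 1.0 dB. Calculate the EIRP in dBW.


Pt = 99.6 W = 19.9826 dBW
EIRP = Pt_dBW + Gt - losses = 19.9826 + 37.2 - 1.0 = 56.1826 dBW

56.1826 dBW


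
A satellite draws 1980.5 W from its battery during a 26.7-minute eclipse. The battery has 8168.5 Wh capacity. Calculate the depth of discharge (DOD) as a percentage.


E_used = P * t / 60 = 1980.5 * 26.7 / 60 = 881.3225 Wh
DOD = E_used / E_total * 100 = 881.3225 / 8168.5 * 100
DOD = 10.7893 %

10.7893 %


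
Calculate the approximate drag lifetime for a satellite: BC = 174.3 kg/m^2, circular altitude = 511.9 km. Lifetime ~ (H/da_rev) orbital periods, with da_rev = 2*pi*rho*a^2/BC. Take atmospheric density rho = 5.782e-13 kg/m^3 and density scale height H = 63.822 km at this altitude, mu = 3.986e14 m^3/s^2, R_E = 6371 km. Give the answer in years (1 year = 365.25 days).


a = R_E + alt = 6882.9000 km = 6.8829e+06 m
da_rev = 2*pi*rho*a^2/BC = 2*pi*5.782e-13*(6.8829e+06)^2/174.3 = 0.987423567 m per revolution
N = H/da_rev = 63822.0000 m / 0.987423567 m = 64634.8762 revolutions
P = 2*pi*sqrt(a^3/mu) = 5682.8790 s
lifetime = N*P = 64634.8762 * 5682.8790 = 3.6731218e+08 s = 4251.2984 days
years = 4251.2984 / 365.25 = 11.6394 years

11.6394 years


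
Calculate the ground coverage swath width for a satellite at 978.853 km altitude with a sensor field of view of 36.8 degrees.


FOV = 36.8 deg = 0.6422812 rad
swath = 2 * alt * tan(FOV/2) = 2 * 978.853 * tan(0.3211406)
swath = 2 * 978.853 * 0.3326557
swath = 651.2421 km

651.2421 km


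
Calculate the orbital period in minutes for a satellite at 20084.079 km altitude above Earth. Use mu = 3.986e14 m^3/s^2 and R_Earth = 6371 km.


r = 26455.0790 km = 2.6455079e+07 m
T = 2*pi*sqrt(r^3/mu) = 2*pi*sqrt(1.8515148e+22 / 3.986e14)
T = 42822.7758 s = 713.7129 min

713.7129 minutes


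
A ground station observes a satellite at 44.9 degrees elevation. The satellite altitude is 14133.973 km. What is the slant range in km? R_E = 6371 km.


h = 14133.973 km, el = 44.9 deg
d = -R_E*sin(el) + sqrt((R_E*sin(el))^2 + 2*R_E*h + h^2)
d = -6371.0000*sin(0.7836528) + sqrt((6371.0000*0.7058716)^2 + 2*6371.0000*14133.973 + 14133.973^2)
d = 15505.0985 km

15505.0985 km


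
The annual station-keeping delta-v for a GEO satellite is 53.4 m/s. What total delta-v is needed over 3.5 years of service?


dV = rate * years = 53.4 * 3.5
dV = 186.9000 m/s

186.9000 m/s


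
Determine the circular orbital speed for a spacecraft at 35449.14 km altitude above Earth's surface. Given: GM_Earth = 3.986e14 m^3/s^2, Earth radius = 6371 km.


r = R_E + alt = 6371.0 + 35449.14 = 41820.1400 km = 4.182014e+07 m
v = sqrt(mu/r) = sqrt(3.986e14 / 4.182014e+07) = 3087.2792 m/s = 3.0873 km/s

3.0873 km/s


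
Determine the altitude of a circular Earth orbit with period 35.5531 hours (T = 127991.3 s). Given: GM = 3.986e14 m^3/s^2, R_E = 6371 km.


T = 127991.3 s
r = (mu*T^2/(4*pi^2))^(1/3) = (3.986e14 * 127991.3^2 / (4*pi^2))^(1/3)
r = 5.4892476e+07 m = 54892.4758 km
alt = r - R_E = 54892.4758 - 6371 = 48521.4758 km

48521.4758 km


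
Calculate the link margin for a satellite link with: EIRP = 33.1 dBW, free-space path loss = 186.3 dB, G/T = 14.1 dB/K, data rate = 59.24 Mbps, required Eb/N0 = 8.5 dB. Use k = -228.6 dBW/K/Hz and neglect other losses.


C/N0 = EIRP - FSPL + G/T - k = 33.1 - 186.3 + 14.1 - (-228.6)
C/N0 = 89.5000 dB-Hz
R_b = 59.24 Mbps = 5.924e+07 bps -> 10*log10(R_b) = 77.7262 dB-Hz
Eb/N0 = C/N0 - 10*log10(R_b) = 89.5000 - 77.7262 = 11.7738 dB
Margin = Eb/N0 - Eb/N0_req = 11.7738 - 8.5 = 3.2738 dB (link closes)

3.2738 dB


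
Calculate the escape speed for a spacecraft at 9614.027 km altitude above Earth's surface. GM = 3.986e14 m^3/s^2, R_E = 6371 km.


r = 6371.0 + 9614.027 = 15985.0270 km = 1.5985027e+07 m
v_esc = sqrt(2*mu/r) = sqrt(2*3.986e14 / 1.5985027e+07)
v_esc = 7061.9877 m/s = 7.0620 km/s

7.0620 km/s


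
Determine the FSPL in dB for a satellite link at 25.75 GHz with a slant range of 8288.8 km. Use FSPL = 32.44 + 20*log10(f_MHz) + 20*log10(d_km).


f = 25.75 GHz = 25750.0000 MHz
d = 8288.8 km
FSPL = 32.44 + 20*log10(25750.0000) + 20*log10(8288.8)
FSPL = 32.44 + 88.2155 + 78.3698
FSPL = 199.0254 dB

199.0254 dB


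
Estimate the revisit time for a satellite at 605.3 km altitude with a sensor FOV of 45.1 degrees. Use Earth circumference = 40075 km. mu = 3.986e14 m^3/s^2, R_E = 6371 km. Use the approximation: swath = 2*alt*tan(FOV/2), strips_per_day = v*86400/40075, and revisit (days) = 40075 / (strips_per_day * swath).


swath = 2*605.3*tan(0.3935717) = 502.6851 km
v = sqrt(mu/r) = 7558.8560 m/s = 7.5589 km/s
strips/day = v*86400/40075 = 7.5589*86400/40075 = 16.2966
coverage/day = strips * swath = 16.2966 * 502.6851 = 8192.0443 km
revisit = 40075 / 8192.0443 = 4.8919 days

4.8919 days


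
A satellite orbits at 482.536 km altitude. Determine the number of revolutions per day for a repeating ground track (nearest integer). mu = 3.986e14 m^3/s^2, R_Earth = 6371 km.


r = 6.853536e+06 m
T = 2*pi*sqrt(r^3/mu) = 5646.5512 s = 94.1092 min
revs/day = 1440 / 94.1092 = 15.3014
Rounded: 15 revolutions per day

15 revolutions per day


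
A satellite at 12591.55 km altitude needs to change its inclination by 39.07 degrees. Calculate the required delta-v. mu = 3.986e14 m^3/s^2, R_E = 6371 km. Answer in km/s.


r = 18962.5500 km = 1.896255e+07 m
V = sqrt(mu/r) = 4584.7988 m/s
di = 39.07 deg = 0.6819001 rad
dV = 2*V*sin(di/2) = 2*4584.7988*sin(0.3409501)
dV = 3066.1541 m/s = 3.0662 km/s

3.0662 km/s


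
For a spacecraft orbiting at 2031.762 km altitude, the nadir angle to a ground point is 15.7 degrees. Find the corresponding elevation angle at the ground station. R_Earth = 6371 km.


r = R_E + alt = 8402.7620 km
Law of sines in the satellite / Earth-center / ground-point triangle:
  sin(nadir)/R_E = sin(90 + el)/r  =>  cos(el) = (r/R_E)*sin(nadir)
cos(el) = (8402.7620 / 6371.0000) * sin(15.7 deg) = 0.3568971
el = arccos(0.3568971) = 69.0902 deg
(Earth-central angle = 90 - nadir - el = 5.2098 deg)

69.0902 degrees


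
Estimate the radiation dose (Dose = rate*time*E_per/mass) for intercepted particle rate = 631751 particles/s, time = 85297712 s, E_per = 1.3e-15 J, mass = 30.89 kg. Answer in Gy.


Total energy deposited = rate * time * E_per
  = 631751 * 85297712 * 1.3e-15 = 0.07005299 J
Dose = E_total / mass = 0.07005299 / 30.89
Dose = 0.002267821 Gy

0.0023 Gy


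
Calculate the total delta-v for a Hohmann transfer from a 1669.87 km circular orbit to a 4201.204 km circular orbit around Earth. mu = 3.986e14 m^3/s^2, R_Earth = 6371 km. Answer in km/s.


r1 = 8040.8700 km = 8.04087e+06 m
r2 = 10572.2040 km = 1.0572204e+07 m
dv1 = sqrt(mu/r1)*(sqrt(2*r2/(r1+r2)) - 1) = 463.5040 m/s
dv2 = sqrt(mu/r2)*(1 - sqrt(2*r1/(r1+r2))) = 432.7814 m/s
total dv = |dv1| + |dv2| = 463.5040 + 432.7814 = 896.2854 m/s = 0.8962854 km/s

0.8963 km/s


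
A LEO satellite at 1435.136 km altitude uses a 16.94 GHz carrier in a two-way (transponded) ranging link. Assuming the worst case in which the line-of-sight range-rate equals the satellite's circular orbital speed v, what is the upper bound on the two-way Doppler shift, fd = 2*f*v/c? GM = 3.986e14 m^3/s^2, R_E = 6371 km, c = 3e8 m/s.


r = 7.806136e+06 m
v = sqrt(mu/r) = 7145.7956 m/s (worst-case radial velocity)
f = 16.94 GHz = 1.694e+10 Hz
fd = 2*f*v/c = 2*1.694e+10*7145.7956/3.0e+08
fd = 806998.5185 Hz

806998.5185 Hz


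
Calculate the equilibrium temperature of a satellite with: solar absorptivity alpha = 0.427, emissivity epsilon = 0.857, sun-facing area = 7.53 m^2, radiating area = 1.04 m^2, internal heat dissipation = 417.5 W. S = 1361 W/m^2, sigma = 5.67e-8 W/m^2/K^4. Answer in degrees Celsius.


Numerator = alpha*S*A_sun + Q_int = 0.427*1361*7.53 + 417.5 = 4793.5369 W
Denominator = eps*sigma*A_rad = 0.857*5.67e-8*1.04 = 5.0535576e-08 W/K^4
T^4 = 9.48547e+10 K^4
T = 554.9639 K = 281.8139 C

281.8139 degrees Celsius


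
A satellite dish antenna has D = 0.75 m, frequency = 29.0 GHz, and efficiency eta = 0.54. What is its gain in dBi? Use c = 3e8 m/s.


lambda = c/f = 3e8 / 2.9e+10 = 0.01034483 m
G = eta*(pi*D/lambda)^2 = 0.54*(pi*0.75/0.01034483)^2
G = 28013.6384 (linear)
G = 10*log10(28013.6384) = 44.4737 dBi

44.4737 dBi


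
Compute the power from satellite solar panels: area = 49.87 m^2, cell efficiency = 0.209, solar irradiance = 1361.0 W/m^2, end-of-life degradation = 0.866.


P = area * eta * S * degradation
P = 49.87 * 0.209 * 1361.0 * 0.866
P = 12284.6184 W

12284.6184 W


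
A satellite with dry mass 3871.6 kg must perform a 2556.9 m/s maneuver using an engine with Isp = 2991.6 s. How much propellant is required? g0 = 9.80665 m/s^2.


ve = Isp * g0 = 2991.6 * 9.80665 = 29337.574140 m/s
mass ratio = exp(dv/ve) = exp(2556.9/29337.574140) = 1.09106518
m_prop = m_dry * (mr - 1) = 3871.6 * (1.09106518 - 1)
m_prop = 352.5679 kg

352.5679 kg


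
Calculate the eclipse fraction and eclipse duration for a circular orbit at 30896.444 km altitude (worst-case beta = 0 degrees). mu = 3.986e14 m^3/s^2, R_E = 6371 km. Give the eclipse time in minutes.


r = 37267.4440 km
T = 1193.3130 min
Eclipse fraction = arcsin(R_E/r)/pi = arcsin(6371.0000/37267.4440)/pi
= arcsin(0.1709535)/pi = 0.05468479
Eclipse duration = 0.05468479 * 1193.3130 = 65.2561 min

65.2561 minutes


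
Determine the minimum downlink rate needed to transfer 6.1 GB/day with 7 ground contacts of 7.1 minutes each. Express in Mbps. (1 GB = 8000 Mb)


total contact time = 7 * 7.1 * 60 = 2982.0000 s
data = 6.1 GB = 48800.0000 Mb
rate = 48800.0000 / 2982.0000 = 16.3649 Mbps

16.3649 Mbps


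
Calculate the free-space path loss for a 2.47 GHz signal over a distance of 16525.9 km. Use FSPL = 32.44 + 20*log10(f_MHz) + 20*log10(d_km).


f = 2.47 GHz = 2470.0000 MHz
d = 16525.9 km
FSPL = 32.44 + 20*log10(2470.0000) + 20*log10(16525.9)
FSPL = 32.44 + 67.8539 + 84.3633
FSPL = 184.6572 dB

184.6572 dB


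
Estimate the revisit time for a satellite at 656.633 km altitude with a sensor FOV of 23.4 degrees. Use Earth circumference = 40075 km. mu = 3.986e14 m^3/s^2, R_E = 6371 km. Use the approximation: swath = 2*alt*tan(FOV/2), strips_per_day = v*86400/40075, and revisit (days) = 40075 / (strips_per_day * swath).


swath = 2*656.633*tan(0.2042035) = 271.9643 km
v = sqrt(mu/r) = 7531.1988 m/s = 7.5312 km/s
strips/day = v*86400/40075 = 7.5312*86400/40075 = 16.2369
coverage/day = strips * swath = 16.2369 * 271.9643 = 4415.8696 km
revisit = 40075 / 4415.8696 = 9.0752 days

9.0752 days


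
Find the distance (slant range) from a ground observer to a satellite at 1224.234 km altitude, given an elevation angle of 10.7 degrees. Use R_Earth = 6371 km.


h = 1224.234 km, el = 10.7 deg
d = -R_E*sin(el) + sqrt((R_E*sin(el))^2 + 2*R_E*h + h^2)
d = -6371.0000*sin(0.1867502) + sqrt((6371.0000*0.1856666)^2 + 2*6371.0000*1224.234 + 1224.234^2)
d = 3117.9491 km

3117.9491 km


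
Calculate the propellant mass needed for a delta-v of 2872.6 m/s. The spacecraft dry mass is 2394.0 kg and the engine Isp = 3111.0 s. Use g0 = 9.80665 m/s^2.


ve = Isp * g0 = 3111.0 * 9.80665 = 30508.488150 m/s
mass ratio = exp(dv/ve) = exp(2872.6/30508.488150) = 1.09873268
m_prop = m_dry * (mr - 1) = 2394.0 * (1.09873268 - 1)
m_prop = 236.3660 kg

236.3660 kg


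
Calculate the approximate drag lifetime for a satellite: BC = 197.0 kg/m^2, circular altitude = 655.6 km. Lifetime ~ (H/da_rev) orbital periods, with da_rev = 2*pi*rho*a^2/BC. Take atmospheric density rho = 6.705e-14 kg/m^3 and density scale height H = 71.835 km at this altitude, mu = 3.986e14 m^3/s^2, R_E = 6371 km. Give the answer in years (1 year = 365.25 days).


a = R_E + alt = 7026.6000 km = 7.0266e+06 m
da_rev = 2*pi*rho*a^2/BC = 2*pi*6.705e-14*(7.0266e+06)^2/197.0 = 0.105585161 m per revolution
N = H/da_rev = 71835.0000 m / 0.105585161 m = 680351.2844 revolutions
P = 2*pi*sqrt(a^3/mu) = 5861.7740 s
lifetime = N*P = 680351.2844 * 5861.7740 = 3.9880655e+09 s = 46158.1649 days
years = 46158.1649 / 365.25 = 126.3742 years

126.3742 years


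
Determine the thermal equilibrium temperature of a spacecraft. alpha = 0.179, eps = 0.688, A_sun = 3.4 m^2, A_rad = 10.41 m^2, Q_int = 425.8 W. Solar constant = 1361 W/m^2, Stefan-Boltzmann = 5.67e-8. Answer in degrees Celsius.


Numerator = alpha*S*A_sun + Q_int = 0.179*1361*3.4 + 425.8 = 1254.1046 W
Denominator = eps*sigma*A_rad = 0.688*5.67e-8*10.41 = 4.0608994e-07 W/K^4
T^4 = 3.0882435e+09 K^4
T = 235.7371 K = -37.4129 C

-37.4129 degrees Celsius


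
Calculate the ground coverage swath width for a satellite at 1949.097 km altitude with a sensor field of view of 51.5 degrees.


FOV = 51.5 deg = 0.8988446 rad
swath = 2 * alt * tan(FOV/2) = 2 * 1949.097 * tan(0.4494223)
swath = 2 * 1949.097 * 0.4823427
swath = 1880.2656 km

1880.2656 km


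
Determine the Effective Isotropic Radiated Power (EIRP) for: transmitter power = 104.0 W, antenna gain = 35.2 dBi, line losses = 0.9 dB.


Pt = 104.0 W = 20.1703 dBW
EIRP = Pt_dBW + Gt - losses = 20.1703 + 35.2 - 0.9 = 54.4703 dBW

54.4703 dBW


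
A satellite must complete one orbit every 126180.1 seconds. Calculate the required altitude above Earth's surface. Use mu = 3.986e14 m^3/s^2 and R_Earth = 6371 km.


T = 126180.1 s
r = (mu*T^2/(4*pi^2))^(1/3) = (3.986e14 * 126180.1^2 / (4*pi^2))^(1/3)
r = 5.4373393e+07 m = 54373.3925 km
alt = r - R_E = 54373.3925 - 6371 = 48002.3925 km

48002.3925 km


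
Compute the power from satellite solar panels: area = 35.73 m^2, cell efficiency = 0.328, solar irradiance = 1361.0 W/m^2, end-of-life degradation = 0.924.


P = area * eta * S * degradation
P = 35.73 * 0.328 * 1361.0 * 0.924
P = 14737.9458 W

14737.9458 W


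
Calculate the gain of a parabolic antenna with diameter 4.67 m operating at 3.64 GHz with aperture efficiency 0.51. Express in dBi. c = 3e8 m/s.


lambda = c/f = 3e8 / 3.64e+09 = 0.08241758 m
G = eta*(pi*D/lambda)^2 = 0.51*(pi*4.67/0.08241758)^2
G = 16160.8404 (linear)
G = 10*log10(16160.8404) = 42.0846 dBi

42.0846 dBi


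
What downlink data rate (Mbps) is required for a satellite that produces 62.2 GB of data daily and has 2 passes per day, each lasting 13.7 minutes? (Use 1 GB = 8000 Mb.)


total contact time = 2 * 13.7 * 60 = 1644.0000 s
data = 62.2 GB = 497600.0000 Mb
rate = 497600.0000 / 1644.0000 = 302.6764 Mbps

302.6764 Mbps


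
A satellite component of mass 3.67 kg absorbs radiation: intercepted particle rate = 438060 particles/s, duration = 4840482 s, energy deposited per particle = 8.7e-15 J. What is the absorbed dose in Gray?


Total energy deposited = rate * time * E_per
  = 438060 * 4840482 * 8.7e-15 = 0.01844767 J
Dose = E_total / mass = 0.01844767 / 3.67
Dose = 0.005026612 Gy

0.0050 Gy


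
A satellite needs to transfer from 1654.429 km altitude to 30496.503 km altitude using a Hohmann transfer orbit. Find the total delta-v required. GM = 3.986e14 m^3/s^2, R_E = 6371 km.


r1 = 8025.4290 km = 8.025429e+06 m
r2 = 36867.5030 km = 3.6867503e+07 m
dv1 = sqrt(mu/r1)*(sqrt(2*r2/(r1+r2)) - 1) = 1984.4772 m/s
dv2 = sqrt(mu/r2)*(1 - sqrt(2*r1/(r1+r2))) = 1322.0074 m/s
total dv = |dv1| + |dv2| = 1984.4772 + 1322.0074 = 3306.4846 m/s = 3.3065 km/s

3.3065 km/s


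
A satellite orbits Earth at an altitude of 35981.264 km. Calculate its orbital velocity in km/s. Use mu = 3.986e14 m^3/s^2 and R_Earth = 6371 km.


r = R_E + alt = 6371.0 + 35981.264 = 42352.2640 km = 4.2352264e+07 m
v = sqrt(mu/r) = sqrt(3.986e14 / 4.2352264e+07) = 3067.8232 m/s = 3.0678 km/s

3.0678 km/s


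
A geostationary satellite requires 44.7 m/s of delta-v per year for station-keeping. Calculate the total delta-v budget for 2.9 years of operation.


dV = rate * years = 44.7 * 2.9
dV = 129.6300 m/s

129.6300 m/s


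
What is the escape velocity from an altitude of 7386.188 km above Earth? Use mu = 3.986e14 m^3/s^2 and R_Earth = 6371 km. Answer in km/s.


r = 6371.0 + 7386.188 = 13757.1880 km = 1.3757188e+07 m
v_esc = sqrt(2*mu/r) = sqrt(2*3.986e14 / 1.3757188e+07)
v_esc = 7612.3511 m/s = 7.6124 km/s

7.6124 km/s


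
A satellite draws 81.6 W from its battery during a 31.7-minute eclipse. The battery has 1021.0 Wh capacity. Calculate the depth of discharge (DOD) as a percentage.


E_used = P * t / 60 = 81.6 * 31.7 / 60 = 43.1120 Wh
DOD = E_used / E_total * 100 = 43.1120 / 1021.0 * 100
DOD = 4.2225 %

4.2225 %


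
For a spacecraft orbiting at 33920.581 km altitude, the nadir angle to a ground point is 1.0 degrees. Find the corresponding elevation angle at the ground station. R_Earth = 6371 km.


r = R_E + alt = 40291.5810 km
Law of sines in the satellite / Earth-center / ground-point triangle:
  sin(nadir)/R_E = sin(90 + el)/r  =>  cos(el) = (r/R_E)*sin(nadir)
cos(el) = (40291.5810 / 6371.0000) * sin(1.0 deg) = 0.1103728
el = arccos(0.1103728) = 83.6632 deg
(Earth-central angle = 90 - nadir - el = 5.3368 deg)

83.6632 degrees


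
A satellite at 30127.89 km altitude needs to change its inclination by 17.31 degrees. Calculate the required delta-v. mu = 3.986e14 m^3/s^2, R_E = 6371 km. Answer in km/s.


r = 36498.8900 km = 3.649889e+07 m
V = sqrt(mu/r) = 3304.6755 m/s
di = 17.31 deg = 0.3021165 rad
dV = 2*V*sin(di/2) = 2*3304.6755*sin(0.1510582)
dV = 994.6043 m/s = 0.9946043 km/s

0.9946 km/s


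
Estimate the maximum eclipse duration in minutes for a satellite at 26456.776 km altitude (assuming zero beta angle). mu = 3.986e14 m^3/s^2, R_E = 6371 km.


r = 32827.7760 km
T = 986.5570 min
Eclipse fraction = arcsin(R_E/r)/pi = arcsin(6371.0000/32827.7760)/pi
= arcsin(0.1940735)/pi = 0.06217001
Eclipse duration = 0.06217001 * 986.5570 = 61.3343 min

61.3343 minutes


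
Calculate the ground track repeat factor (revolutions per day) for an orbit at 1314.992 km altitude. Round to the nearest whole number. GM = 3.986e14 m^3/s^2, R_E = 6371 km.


r = 7.685992e+06 m
T = 2*pi*sqrt(r^3/mu) = 6705.9624 s = 111.7660 min
revs/day = 1440 / 111.7660 = 12.8841
Rounded: 13 revolutions per day

13 revolutions per day


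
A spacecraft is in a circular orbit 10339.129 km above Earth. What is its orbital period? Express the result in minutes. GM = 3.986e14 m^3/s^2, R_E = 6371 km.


r = 16710.1290 km = 1.6710129e+07 m
T = 2*pi*sqrt(r^3/mu) = 2*pi*sqrt(4.6659428e+21 / 3.986e14)
T = 21497.1519 s = 358.2859 min

358.2859 minutes


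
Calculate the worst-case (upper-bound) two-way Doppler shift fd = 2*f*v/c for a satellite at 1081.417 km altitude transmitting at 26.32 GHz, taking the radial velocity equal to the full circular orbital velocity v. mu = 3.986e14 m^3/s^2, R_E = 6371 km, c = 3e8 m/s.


r = 7.452417e+06 m
v = sqrt(mu/r) = 7313.4126 m/s (worst-case radial velocity)
f = 26.32 GHz = 2.632e+10 Hz
fd = 2*f*v/c = 2*2.632e+10*7313.4126/3.0e+08
fd = 1.2832601e+06 Hz

1.2833e+06 Hz


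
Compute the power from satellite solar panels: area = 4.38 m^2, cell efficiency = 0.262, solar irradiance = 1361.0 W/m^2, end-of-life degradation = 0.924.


P = area * eta * S * degradation
P = 4.38 * 0.262 * 1361.0 * 0.924
P = 1443.1301 W

1443.1301 W


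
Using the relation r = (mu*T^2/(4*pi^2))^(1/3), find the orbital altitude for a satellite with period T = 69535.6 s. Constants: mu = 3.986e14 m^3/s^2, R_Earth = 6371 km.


T = 69535.6 s
r = (mu*T^2/(4*pi^2))^(1/3) = (3.986e14 * 69535.6^2 / (4*pi^2))^(1/3)
r = 3.6548031e+07 m = 36548.0315 km
alt = r - R_E = 36548.0315 - 6371 = 30177.0315 km

30177.0315 km


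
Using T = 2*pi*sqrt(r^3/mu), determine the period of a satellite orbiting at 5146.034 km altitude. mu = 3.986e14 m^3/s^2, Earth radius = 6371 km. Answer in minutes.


r = 11517.0340 km = 1.1517034e+07 m
T = 2*pi*sqrt(r^3/mu) = 2*pi*sqrt(1.5276433e+21 / 3.986e14)
T = 12300.4838 s = 205.0081 min

205.0081 minutes


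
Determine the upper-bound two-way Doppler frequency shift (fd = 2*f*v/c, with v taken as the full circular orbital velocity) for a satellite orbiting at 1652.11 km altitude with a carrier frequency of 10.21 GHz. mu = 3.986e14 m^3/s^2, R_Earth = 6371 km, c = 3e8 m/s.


r = 8.02311e+06 m
v = sqrt(mu/r) = 7048.5092 m/s (worst-case radial velocity)
f = 10.21 GHz = 1.021e+10 Hz
fd = 2*f*v/c = 2*1.021e+10*7048.5092/3.0e+08
fd = 479768.5295 Hz

479768.5295 Hz


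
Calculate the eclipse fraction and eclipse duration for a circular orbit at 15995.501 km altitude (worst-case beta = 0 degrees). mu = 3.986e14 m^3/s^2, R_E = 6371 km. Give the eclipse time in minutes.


r = 22366.5010 km
T = 554.8263 min
Eclipse fraction = arcsin(R_E/r)/pi = arcsin(6371.0000/22366.5010)/pi
= arcsin(0.2848456)/pi = 0.09194234
Eclipse duration = 0.09194234 * 554.8263 = 51.0120 min

51.0120 minutes


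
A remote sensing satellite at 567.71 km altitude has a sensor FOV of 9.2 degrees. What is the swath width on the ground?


FOV = 9.2 deg = 0.1605703 rad
swath = 2 * alt * tan(FOV/2) = 2 * 567.71 * tan(0.08028515)
swath = 2 * 567.71 * 0.08045809
swath = 91.3537 km

91.3537 km


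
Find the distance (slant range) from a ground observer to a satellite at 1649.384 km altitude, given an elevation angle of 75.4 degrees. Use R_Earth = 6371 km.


h = 1649.384 km, el = 75.4 deg
d = -R_E*sin(el) + sqrt((R_E*sin(el))^2 + 2*R_E*h + h^2)
d = -6371.0000*sin(1.3160) + sqrt((6371.0000*0.9677092)^2 + 2*6371.0000*1649.384 + 1649.384^2)
d = 1692.6849 km

1692.6849 km


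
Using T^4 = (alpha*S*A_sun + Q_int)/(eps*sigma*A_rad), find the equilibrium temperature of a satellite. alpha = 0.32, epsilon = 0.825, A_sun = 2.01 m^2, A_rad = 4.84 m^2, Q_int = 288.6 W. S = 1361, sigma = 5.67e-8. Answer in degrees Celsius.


Numerator = alpha*S*A_sun + Q_int = 0.32*1361*2.01 + 288.6 = 1163.9952 W
Denominator = eps*sigma*A_rad = 0.825*5.67e-8*4.84 = 2.264031e-07 W/K^4
T^4 = 5.1412512e+09 K^4
T = 267.7733 K = -5.3767 C

-5.3767 degrees Celsius


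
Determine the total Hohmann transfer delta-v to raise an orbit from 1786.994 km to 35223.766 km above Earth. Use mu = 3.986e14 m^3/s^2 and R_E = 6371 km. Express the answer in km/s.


r1 = 8157.9940 km = 8.157994e+06 m
r2 = 41594.7660 km = 4.1594766e+07 m
dv1 = sqrt(mu/r1)*(sqrt(2*r2/(r1+r2)) - 1) = 2048.6356 m/s
dv2 = sqrt(mu/r2)*(1 - sqrt(2*r1/(r1+r2))) = 1322.8822 m/s
total dv = |dv1| + |dv2| = 2048.6356 + 1322.8822 = 3371.5178 m/s = 3.3715 km/s

3.3715 km/s


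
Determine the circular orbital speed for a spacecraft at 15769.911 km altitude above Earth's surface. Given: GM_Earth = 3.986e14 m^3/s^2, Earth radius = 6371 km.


r = R_E + alt = 6371.0 + 15769.911 = 22140.9110 km = 2.2140911e+07 m
v = sqrt(mu/r) = sqrt(3.986e14 / 2.2140911e+07) = 4242.9792 m/s = 4.2430 km/s

4.2430 km/s


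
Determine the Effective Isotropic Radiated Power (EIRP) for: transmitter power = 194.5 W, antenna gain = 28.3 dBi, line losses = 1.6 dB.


Pt = 194.5 W = 22.8892 dBW
EIRP = Pt_dBW + Gt - losses = 22.8892 + 28.3 - 1.6 = 49.5892 dBW

49.5892 dBW


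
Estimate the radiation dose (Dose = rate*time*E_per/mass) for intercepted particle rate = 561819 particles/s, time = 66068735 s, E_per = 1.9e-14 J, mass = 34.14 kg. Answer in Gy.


Total energy deposited = rate * time * E_per
  = 561819 * 66068735 * 1.9e-14 = 0.7052547 J
Dose = E_total / mass = 0.7052547 / 34.14
Dose = 0.02065773 Gy

0.0207 Gy


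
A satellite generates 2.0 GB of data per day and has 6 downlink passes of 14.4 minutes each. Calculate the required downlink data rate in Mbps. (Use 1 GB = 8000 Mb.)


total contact time = 6 * 14.4 * 60 = 5184.0000 s
data = 2.0 GB = 16000.0000 Mb
rate = 16000.0000 / 5184.0000 = 3.0864 Mbps

3.0864 Mbps


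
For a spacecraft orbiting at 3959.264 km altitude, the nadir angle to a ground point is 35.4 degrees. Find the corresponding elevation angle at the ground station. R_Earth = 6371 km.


r = R_E + alt = 10330.2640 km
Law of sines in the satellite / Earth-center / ground-point triangle:
  sin(nadir)/R_E = sin(90 + el)/r  =>  cos(el) = (r/R_E)*sin(nadir)
cos(el) = (10330.2640 / 6371.0000) * sin(35.4 deg) = 0.939276
el = arccos(0.939276) = 20.0697 deg
(Earth-central angle = 90 - nadir - el = 34.5303 deg)

20.0697 degrees


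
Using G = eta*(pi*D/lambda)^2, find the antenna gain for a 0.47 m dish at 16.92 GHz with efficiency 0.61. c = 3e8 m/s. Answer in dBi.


lambda = c/f = 3e8 / 1.692e+10 = 0.0177305 m
G = eta*(pi*D/lambda)^2 = 0.61*(pi*0.47/0.0177305)^2
G = 4230.4202 (linear)
G = 10*log10(4230.4202) = 36.2638 dBi

36.2638 dBi


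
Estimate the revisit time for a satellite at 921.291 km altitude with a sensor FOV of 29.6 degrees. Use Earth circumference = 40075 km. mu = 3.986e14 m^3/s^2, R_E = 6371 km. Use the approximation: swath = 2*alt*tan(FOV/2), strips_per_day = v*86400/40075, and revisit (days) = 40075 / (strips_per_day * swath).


swath = 2*921.291*tan(0.2583087) = 486.8312 km
v = sqrt(mu/r) = 7393.2714 m/s = 7.3933 km/s
strips/day = v*86400/40075 = 7.3933*86400/40075 = 15.9396
coverage/day = strips * swath = 15.9396 * 486.8312 = 7759.8841 km
revisit = 40075 / 7759.8841 = 5.1644 days

5.1644 days


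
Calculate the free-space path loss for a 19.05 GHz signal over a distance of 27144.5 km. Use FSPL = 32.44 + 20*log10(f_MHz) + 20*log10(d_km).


f = 19.05 GHz = 19050.0000 MHz
d = 27144.5 km
FSPL = 32.44 + 20*log10(19050.0000) + 20*log10(27144.5)
FSPL = 32.44 + 85.5979 + 88.6736
FSPL = 206.7115 dB

206.7115 dB


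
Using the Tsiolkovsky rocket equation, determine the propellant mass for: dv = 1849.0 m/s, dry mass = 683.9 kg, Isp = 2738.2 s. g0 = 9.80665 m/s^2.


ve = Isp * g0 = 2738.2 * 9.80665 = 26852.569030 m/s
mass ratio = exp(dv/ve) = exp(1849.0/26852.569030) = 1.07128351
m_prop = m_dry * (mr - 1) = 683.9 * (1.07128351 - 1)
m_prop = 48.7508 kg

48.7508 kg


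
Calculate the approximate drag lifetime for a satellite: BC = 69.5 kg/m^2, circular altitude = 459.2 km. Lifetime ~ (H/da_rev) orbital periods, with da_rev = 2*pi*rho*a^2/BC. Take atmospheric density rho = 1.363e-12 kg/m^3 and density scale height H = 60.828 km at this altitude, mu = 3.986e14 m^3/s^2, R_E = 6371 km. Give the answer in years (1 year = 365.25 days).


a = R_E + alt = 6830.2000 km = 6.8302e+06 m
da_rev = 2*pi*rho*a^2/BC = 2*pi*1.363e-12*(6.8302e+06)^2/69.5 = 5.748543 m per revolution
N = H/da_rev = 60828.0000 m / 5.748543 m = 10581.4644 revolutions
P = 2*pi*sqrt(a^3/mu) = 5617.7363 s
lifetime = N*P = 10581.4644 * 5617.7363 = 5.9443877e+07 s = 688.0078 days
years = 688.0078 / 365.25 = 1.8837 years

1.8837 years


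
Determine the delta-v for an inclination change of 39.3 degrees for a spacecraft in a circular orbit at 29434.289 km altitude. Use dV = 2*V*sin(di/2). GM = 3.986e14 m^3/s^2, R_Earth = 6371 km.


r = 35805.2890 km = 3.5805289e+07 m
V = sqrt(mu/r) = 3336.5302 m/s
di = 39.3 deg = 0.6859144 rad
dV = 2*V*sin(di/2) = 2*3336.5302*sin(0.3429572)
dV = 2243.9736 m/s = 2.2440 km/s

2.2440 km/s


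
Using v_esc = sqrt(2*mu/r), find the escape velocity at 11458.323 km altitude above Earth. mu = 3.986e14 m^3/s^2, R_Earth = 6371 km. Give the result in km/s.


r = 6371.0 + 11458.323 = 17829.3230 km = 1.7829323e+07 m
v_esc = sqrt(2*mu/r) = sqrt(2*3.986e14 / 1.7829323e+07)
v_esc = 6686.7674 m/s = 6.6868 km/s

6.6868 km/s


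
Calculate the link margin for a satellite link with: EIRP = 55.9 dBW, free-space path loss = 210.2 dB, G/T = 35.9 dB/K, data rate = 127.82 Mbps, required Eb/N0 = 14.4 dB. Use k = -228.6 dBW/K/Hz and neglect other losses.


C/N0 = EIRP - FSPL + G/T - k = 55.9 - 210.2 + 35.9 - (-228.6)
C/N0 = 110.2000 dB-Hz
R_b = 127.82 Mbps = 1.2782e+08 bps -> 10*log10(R_b) = 81.0660 dB-Hz
Eb/N0 = C/N0 - 10*log10(R_b) = 110.2000 - 81.0660 = 29.1340 dB
Margin = Eb/N0 - Eb/N0_req = 29.1340 - 14.4 = 14.7340 dB (link closes)

14.7340 dB


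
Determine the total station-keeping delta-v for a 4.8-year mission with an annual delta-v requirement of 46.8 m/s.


dV = rate * years = 46.8 * 4.8
dV = 224.6400 m/s

224.6400 m/s


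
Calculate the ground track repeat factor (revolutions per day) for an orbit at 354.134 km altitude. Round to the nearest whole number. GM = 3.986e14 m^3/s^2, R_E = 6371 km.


r = 6.725134e+06 m
T = 2*pi*sqrt(r^3/mu) = 5488.6133 s = 91.4769 min
revs/day = 1440 / 91.4769 = 15.7417
Rounded: 16 revolutions per day

16 revolutions per day


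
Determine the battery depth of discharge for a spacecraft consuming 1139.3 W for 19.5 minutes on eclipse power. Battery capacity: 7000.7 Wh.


E_used = P * t / 60 = 1139.3 * 19.5 / 60 = 370.2725 Wh
DOD = E_used / E_total * 100 = 370.2725 / 7000.7 * 100
DOD = 5.2891 %

5.2891 %


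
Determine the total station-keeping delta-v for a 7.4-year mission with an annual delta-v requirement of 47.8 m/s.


dV = rate * years = 47.8 * 7.4
dV = 353.7200 m/s

353.7200 m/s


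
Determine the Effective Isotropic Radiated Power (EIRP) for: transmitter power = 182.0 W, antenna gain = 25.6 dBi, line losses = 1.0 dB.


Pt = 182.0 W = 22.6007 dBW
EIRP = Pt_dBW + Gt - losses = 22.6007 + 25.6 - 1.0 = 47.2007 dBW

47.2007 dBW


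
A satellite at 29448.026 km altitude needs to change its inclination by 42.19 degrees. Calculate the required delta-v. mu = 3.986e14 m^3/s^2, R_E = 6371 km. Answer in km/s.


r = 35819.0260 km = 3.5819026e+07 m
V = sqrt(mu/r) = 3335.8903 m/s
di = 42.19 deg = 0.7363544 rad
dV = 2*V*sin(di/2) = 2*3335.8903*sin(0.3681772)
dV = 2401.2765 m/s = 2.4013 km/s

2.4013 km/s


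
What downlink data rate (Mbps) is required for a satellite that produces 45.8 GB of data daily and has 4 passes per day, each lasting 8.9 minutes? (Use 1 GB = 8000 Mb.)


total contact time = 4 * 8.9 * 60 = 2136.0000 s
data = 45.8 GB = 366400.0000 Mb
rate = 366400.0000 / 2136.0000 = 171.5356 Mbps

171.5356 Mbps


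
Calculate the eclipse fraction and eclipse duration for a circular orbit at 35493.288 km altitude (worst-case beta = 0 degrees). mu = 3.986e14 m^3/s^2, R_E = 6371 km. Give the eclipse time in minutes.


r = 41864.2880 km
T = 1420.7757 min
Eclipse fraction = arcsin(R_E/r)/pi = arcsin(6371.0000/41864.2880)/pi
= arcsin(0.1521822)/pi = 0.04863006
Eclipse duration = 0.04863006 * 1420.7757 = 69.0924 min

69.0924 minutes


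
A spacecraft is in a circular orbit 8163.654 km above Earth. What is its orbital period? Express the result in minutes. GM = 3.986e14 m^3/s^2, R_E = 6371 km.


r = 14534.6540 km = 1.4534654e+07 m
T = 2*pi*sqrt(r^3/mu) = 2*pi*sqrt(3.0705353e+21 / 3.986e14)
T = 17438.8671 s = 290.6478 min

290.6478 minutes


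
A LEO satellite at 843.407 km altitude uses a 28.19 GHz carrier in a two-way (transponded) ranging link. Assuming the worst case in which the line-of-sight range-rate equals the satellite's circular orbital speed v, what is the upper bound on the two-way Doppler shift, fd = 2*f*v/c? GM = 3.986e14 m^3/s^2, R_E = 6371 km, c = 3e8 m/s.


r = 7.214407e+06 m
v = sqrt(mu/r) = 7433.0718 m/s (worst-case radial velocity)
f = 28.19 GHz = 2.819e+10 Hz
fd = 2*f*v/c = 2*2.819e+10*7433.0718/3.0e+08
fd = 1.396922e+06 Hz

1.3969e+06 Hz


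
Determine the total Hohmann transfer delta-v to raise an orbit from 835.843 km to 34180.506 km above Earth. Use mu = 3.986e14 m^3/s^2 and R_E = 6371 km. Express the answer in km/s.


r1 = 7206.8430 km = 7.206843e+06 m
r2 = 40551.5060 km = 4.0551506e+07 m
dv1 = sqrt(mu/r1)*(sqrt(2*r2/(r1+r2)) - 1) = 2254.5052 m/s
dv2 = sqrt(mu/r2)*(1 - sqrt(2*r1/(r1+r2))) = 1412.8230 m/s
total dv = |dv1| + |dv2| = 2254.5052 + 1412.8230 = 3667.3283 m/s = 3.6673 km/s

3.6673 km/s


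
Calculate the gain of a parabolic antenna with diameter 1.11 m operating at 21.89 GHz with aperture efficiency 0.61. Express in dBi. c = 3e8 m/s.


lambda = c/f = 3e8 / 2.189e+10 = 0.01370489 m
G = eta*(pi*D/lambda)^2 = 0.61*(pi*1.11/0.01370489)^2
G = 39493.4025 (linear)
G = 10*log10(39493.4025) = 45.9652 dBi

45.9652 dBi


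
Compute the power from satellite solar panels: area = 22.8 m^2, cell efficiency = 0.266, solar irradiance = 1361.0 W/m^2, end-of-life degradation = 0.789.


P = area * eta * S * degradation
P = 22.8 * 0.266 * 1361.0 * 0.789
P = 6512.5581 W

6512.5581 W


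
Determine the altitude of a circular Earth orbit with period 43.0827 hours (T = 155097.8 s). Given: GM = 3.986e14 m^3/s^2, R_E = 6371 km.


T = 155097.8 s
r = (mu*T^2/(4*pi^2))^(1/3) = (3.986e14 * 155097.8^2 / (4*pi^2))^(1/3)
r = 6.2392101e+07 m = 62392.1011 km
alt = r - R_E = 62392.1011 - 6371 = 56021.1011 km

56021.1011 km


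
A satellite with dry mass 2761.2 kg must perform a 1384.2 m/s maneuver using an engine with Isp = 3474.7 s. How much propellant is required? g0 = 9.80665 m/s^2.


ve = Isp * g0 = 3474.7 * 9.80665 = 34075.166755 m/s
mass ratio = exp(dv/ve) = exp(1384.2/34075.166755) = 1.04145832
m_prop = m_dry * (mr - 1) = 2761.2 * (1.04145832 - 1)
m_prop = 114.4747 kg

114.4747 kg


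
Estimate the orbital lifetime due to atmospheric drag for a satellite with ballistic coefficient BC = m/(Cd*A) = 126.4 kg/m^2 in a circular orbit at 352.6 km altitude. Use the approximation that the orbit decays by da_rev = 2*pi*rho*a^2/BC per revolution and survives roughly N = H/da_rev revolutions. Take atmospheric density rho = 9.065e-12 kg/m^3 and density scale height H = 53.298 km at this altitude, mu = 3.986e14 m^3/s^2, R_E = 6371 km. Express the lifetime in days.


a = R_E + alt = 6723.6000 km = 6.7236e+06 m
da_rev = 2*pi*rho*a^2/BC = 2*pi*9.065e-12*(6.7236e+06)^2/126.4 = 20.370624 m per revolution
N = H/da_rev = 53298.0000 m / 20.370624 m = 2616.4147 revolutions
P = 2*pi*sqrt(a^3/mu) = 5486.7355 s
lifetime = N*P = 2616.4147 * 5486.7355 = 1.4355575e+07 s = 166.1525 days

166.1525 days


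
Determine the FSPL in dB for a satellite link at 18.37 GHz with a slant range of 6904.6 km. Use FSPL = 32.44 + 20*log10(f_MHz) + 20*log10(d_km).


f = 18.37 GHz = 18370.0000 MHz
d = 6904.6 km
FSPL = 32.44 + 20*log10(18370.0000) + 20*log10(6904.6)
FSPL = 32.44 + 85.2822 + 76.7828
FSPL = 194.5050 dB

194.5050 dB


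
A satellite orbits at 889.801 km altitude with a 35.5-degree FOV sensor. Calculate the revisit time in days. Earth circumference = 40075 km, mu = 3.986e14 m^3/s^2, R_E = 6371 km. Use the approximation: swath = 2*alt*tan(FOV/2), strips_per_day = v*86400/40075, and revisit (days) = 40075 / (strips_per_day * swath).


swath = 2*889.801*tan(0.3097959) = 569.6551 km
v = sqrt(mu/r) = 7409.2864 m/s = 7.4093 km/s
strips/day = v*86400/40075 = 7.4093*86400/40075 = 15.9741
coverage/day = strips * swath = 15.9741 * 569.6551 = 9099.7314 km
revisit = 40075 / 9099.7314 = 4.4040 days

4.4040 days


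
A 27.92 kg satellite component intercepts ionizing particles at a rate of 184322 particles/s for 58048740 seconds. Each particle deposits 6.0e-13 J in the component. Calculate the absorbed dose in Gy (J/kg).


Total energy deposited = rate * time * E_per
  = 184322 * 58048740 * 6.0e-13 = 6.4198 J
Dose = E_total / mass = 6.4198 / 27.92
Dose = 0.2299354 Gy

0.2299 Gy


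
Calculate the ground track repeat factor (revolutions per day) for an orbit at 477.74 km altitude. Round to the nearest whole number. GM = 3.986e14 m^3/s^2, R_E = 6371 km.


r = 6.84874e+06 m
T = 2*pi*sqrt(r^3/mu) = 5640.6252 s = 94.0104 min
revs/day = 1440 / 94.0104 = 15.3175
Rounded: 15 revolutions per day

15 revolutions per day


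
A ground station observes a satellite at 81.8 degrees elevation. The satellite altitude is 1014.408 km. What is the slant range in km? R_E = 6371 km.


h = 1014.408 km, el = 81.8 deg
d = -R_E*sin(el) + sqrt((R_E*sin(el))^2 + 2*R_E*h + h^2)
d = -6371.0000*sin(1.4277) + sqrt((6371.0000*0.9897762)^2 + 2*6371.0000*1014.408 + 1014.408^2)
d = 1023.4286 km

1023.4286 km


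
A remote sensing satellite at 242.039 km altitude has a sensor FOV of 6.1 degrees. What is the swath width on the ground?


FOV = 6.1 deg = 0.1064651 rad
swath = 2 * alt * tan(FOV/2) = 2 * 242.039 * tan(0.05323254)
swath = 2 * 242.039 * 0.05328288
swath = 25.7931 km

25.7931 km


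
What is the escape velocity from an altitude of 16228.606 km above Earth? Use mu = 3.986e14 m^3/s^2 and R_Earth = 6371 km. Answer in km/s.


r = 6371.0 + 16228.606 = 22599.6060 km = 2.2599606e+07 m
v_esc = sqrt(2*mu/r) = sqrt(2*3.986e14 / 2.2599606e+07)
v_esc = 5939.2719 m/s = 5.9393 km/s

5.9393 km/s


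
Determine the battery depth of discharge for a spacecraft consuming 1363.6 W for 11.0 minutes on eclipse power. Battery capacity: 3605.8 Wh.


E_used = P * t / 60 = 1363.6 * 11.0 / 60 = 249.9933 Wh
DOD = E_used / E_total * 100 = 249.9933 / 3605.8 * 100
DOD = 6.9331 %

6.9331 %


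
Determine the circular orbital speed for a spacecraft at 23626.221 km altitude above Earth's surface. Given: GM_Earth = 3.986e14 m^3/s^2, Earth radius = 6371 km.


r = R_E + alt = 6371.0 + 23626.221 = 29997.2210 km = 2.9997221e+07 m
v = sqrt(mu/r) = sqrt(3.986e14 / 2.9997221e+07) = 3645.2569 m/s = 3.6453 km/s

3.6453 km/s


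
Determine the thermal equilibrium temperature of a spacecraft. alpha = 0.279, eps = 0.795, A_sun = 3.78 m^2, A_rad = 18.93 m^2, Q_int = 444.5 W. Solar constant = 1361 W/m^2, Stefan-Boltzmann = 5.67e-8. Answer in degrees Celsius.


Numerator = alpha*S*A_sun + Q_int = 0.279*1361*3.78 + 444.5 = 1879.8378 W
Denominator = eps*sigma*A_rad = 0.795*5.67e-8*18.93 = 8.5329814e-07 W/K^4
T^4 = 2.2030258e+09 K^4
T = 216.6481 K = -56.5019 C

-56.5019 degrees Celsius


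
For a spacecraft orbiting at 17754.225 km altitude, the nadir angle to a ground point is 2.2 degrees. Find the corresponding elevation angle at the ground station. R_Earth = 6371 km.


r = R_E + alt = 24125.2250 km
Law of sines in the satellite / Earth-center / ground-point triangle:
  sin(nadir)/R_E = sin(90 + el)/r  =>  cos(el) = (r/R_E)*sin(nadir)
cos(el) = (24125.2250 / 6371.0000) * sin(2.2 deg) = 0.1453641
el = arccos(0.1453641) = 81.6416 deg
(Earth-central angle = 90 - nadir - el = 6.1584 deg)

81.6416 degrees


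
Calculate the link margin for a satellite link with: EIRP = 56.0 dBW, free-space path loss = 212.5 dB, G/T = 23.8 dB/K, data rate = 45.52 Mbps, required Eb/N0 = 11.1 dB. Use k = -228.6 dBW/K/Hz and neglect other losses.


C/N0 = EIRP - FSPL + G/T - k = 56.0 - 212.5 + 23.8 - (-228.6)
C/N0 = 95.9000 dB-Hz
R_b = 45.52 Mbps = 4.552e+07 bps -> 10*log10(R_b) = 76.5820 dB-Hz
Eb/N0 = C/N0 - 10*log10(R_b) = 95.9000 - 76.5820 = 19.3180 dB
Margin = Eb/N0 - Eb/N0_req = 19.3180 - 11.1 = 8.2180 dB (link closes)

8.2180 dB


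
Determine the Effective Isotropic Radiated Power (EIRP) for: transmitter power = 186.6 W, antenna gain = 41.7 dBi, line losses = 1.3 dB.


Pt = 186.6 W = 22.7091 dBW
EIRP = Pt_dBW + Gt - losses = 22.7091 + 41.7 - 1.3 = 63.1091 dBW

63.1091 dBW


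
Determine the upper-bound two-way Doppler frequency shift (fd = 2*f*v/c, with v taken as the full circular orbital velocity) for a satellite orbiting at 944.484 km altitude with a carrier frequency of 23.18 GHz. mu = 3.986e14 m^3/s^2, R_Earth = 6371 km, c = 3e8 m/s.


r = 7.315484e+06 m
v = sqrt(mu/r) = 7381.5423 m/s (worst-case radial velocity)
f = 23.18 GHz = 2.318e+10 Hz
fd = 2*f*v/c = 2*2.318e+10*7381.5423/3.0e+08
fd = 1.1406943e+06 Hz

1.1407e+06 Hz


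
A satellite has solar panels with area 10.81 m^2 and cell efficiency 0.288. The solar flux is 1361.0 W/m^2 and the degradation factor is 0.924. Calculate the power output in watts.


P = area * eta * S * degradation
P = 10.81 * 0.288 * 1361.0 * 0.924
P = 3915.1488 W

3915.1488 W


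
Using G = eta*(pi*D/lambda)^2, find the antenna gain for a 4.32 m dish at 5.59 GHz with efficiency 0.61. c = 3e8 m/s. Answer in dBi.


lambda = c/f = 3e8 / 5.59e+09 = 0.05366726 m
G = eta*(pi*D/lambda)^2 = 0.61*(pi*4.32/0.05366726)^2
G = 39010.2003 (linear)
G = 10*log10(39010.2003) = 45.9118 dBi

45.9118 dBi


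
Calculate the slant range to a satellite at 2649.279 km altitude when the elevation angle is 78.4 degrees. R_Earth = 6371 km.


h = 2649.279 km, el = 78.4 deg
d = -R_E*sin(el) + sqrt((R_E*sin(el))^2 + 2*R_E*h + h^2)
d = -6371.0000*sin(1.3683) + sqrt((6371.0000*0.9795752)^2 + 2*6371.0000*2649.279 + 2649.279^2)
d = 2687.9726 km

2687.9726 km


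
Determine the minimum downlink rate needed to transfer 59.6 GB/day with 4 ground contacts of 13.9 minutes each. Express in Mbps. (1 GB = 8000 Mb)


total contact time = 4 * 13.9 * 60 = 3336.0000 s
data = 59.6 GB = 476800.0000 Mb
rate = 476800.0000 / 3336.0000 = 142.9257 Mbps

142.9257 Mbps
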